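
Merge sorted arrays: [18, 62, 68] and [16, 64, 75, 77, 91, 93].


Take 16 from B
Take 18 from A
Take 62 from A
Take 64 from B
Take 68 from A

Merged: [16, 18, 62, 64, 68, 75, 77, 91, 93]


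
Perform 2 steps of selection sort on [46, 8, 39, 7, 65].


Initial: [46, 8, 39, 7, 65]
Step 1: min=7 at 3
  Swap: [7, 8, 39, 46, 65]
Step 2: min=8 at 1
  Swap: [7, 8, 39, 46, 65]

After 2 steps: [7, 8, 39, 46, 65]


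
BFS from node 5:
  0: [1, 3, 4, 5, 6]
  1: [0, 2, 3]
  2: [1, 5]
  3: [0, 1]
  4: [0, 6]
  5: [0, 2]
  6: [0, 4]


Visit 5, enqueue [0, 2]
Visit 0, enqueue [1, 3, 4, 6]
Visit 2, enqueue []
Visit 1, enqueue []
Visit 3, enqueue []
Visit 4, enqueue []
Visit 6, enqueue []

BFS order: [5, 0, 2, 1, 3, 4, 6]


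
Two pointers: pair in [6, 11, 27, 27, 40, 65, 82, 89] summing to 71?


lo=0(6)+hi=7(89)=95
lo=0(6)+hi=6(82)=88
lo=0(6)+hi=5(65)=71

Yes: 6+65=71


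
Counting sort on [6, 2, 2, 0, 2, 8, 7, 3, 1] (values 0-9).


Input: [6, 2, 2, 0, 2, 8, 7, 3, 1]
Counts: [1, 1, 3, 1, 0, 0, 1, 1, 1, 0]

Sorted: [0, 1, 2, 2, 2, 3, 6, 7, 8]


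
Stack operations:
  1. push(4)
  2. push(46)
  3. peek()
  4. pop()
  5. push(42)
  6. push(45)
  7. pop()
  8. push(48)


push(4) -> [4]
push(46) -> [4, 46]
peek()->46
pop()->46, [4]
push(42) -> [4, 42]
push(45) -> [4, 42, 45]
pop()->45, [4, 42]
push(48) -> [4, 42, 48]

Final stack: [4, 42, 48]


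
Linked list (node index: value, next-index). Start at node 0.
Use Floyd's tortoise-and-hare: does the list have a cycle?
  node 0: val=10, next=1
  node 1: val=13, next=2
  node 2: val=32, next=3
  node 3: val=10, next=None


Floyd's tortoise (slow, +1) and hare (fast, +2):
  init: slow=0, fast=0
  step 1: slow=1, fast=2
  step 2: fast 2->3->None, no cycle

Cycle: no


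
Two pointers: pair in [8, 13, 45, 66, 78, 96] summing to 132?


lo=0(8)+hi=5(96)=104
lo=1(13)+hi=5(96)=109
lo=2(45)+hi=5(96)=141
lo=2(45)+hi=4(78)=123
lo=3(66)+hi=4(78)=144

No pair found


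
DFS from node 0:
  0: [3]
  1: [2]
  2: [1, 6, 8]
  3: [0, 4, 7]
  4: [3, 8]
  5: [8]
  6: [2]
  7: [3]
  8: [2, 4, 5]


Visit 0, push [3]
Visit 3, push [7, 4]
Visit 4, push [8]
Visit 8, push [5, 2]
Visit 2, push [6, 1]
Visit 1, push []
Visit 6, push []
Visit 5, push []
Visit 7, push []

DFS order: [0, 3, 4, 8, 2, 1, 6, 5, 7]


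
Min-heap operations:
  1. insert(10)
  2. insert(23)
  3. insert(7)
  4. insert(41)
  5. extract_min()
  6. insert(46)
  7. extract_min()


insert(10) -> [10]
insert(23) -> [10, 23]
insert(7) -> [7, 23, 10]
insert(41) -> [7, 23, 10, 41]
extract_min()->7, [10, 23, 41]
insert(46) -> [10, 23, 41, 46]
extract_min()->10, [23, 46, 41]

Final heap: [23, 46, 41]


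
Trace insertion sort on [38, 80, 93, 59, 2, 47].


Initial: [38, 80, 93, 59, 2, 47]
Insert 80: [38, 80, 93, 59, 2, 47]
Insert 93: [38, 80, 93, 59, 2, 47]
Insert 59: [38, 59, 80, 93, 2, 47]
Insert 2: [2, 38, 59, 80, 93, 47]
Insert 47: [2, 38, 47, 59, 80, 93]

Sorted: [2, 38, 47, 59, 80, 93]


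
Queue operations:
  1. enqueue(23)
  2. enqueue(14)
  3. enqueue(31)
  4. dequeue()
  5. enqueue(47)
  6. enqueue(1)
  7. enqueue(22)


enqueue(23) -> [23]
enqueue(14) -> [23, 14]
enqueue(31) -> [23, 14, 31]
dequeue()->23, [14, 31]
enqueue(47) -> [14, 31, 47]
enqueue(1) -> [14, 31, 47, 1]
enqueue(22) -> [14, 31, 47, 1, 22]

Final queue: [14, 31, 47, 1, 22]


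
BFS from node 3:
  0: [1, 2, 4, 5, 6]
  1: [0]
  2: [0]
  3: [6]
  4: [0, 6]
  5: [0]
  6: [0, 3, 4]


Visit 3, enqueue [6]
Visit 6, enqueue [0, 4]
Visit 0, enqueue [1, 2, 5]
Visit 4, enqueue []
Visit 1, enqueue []
Visit 2, enqueue []
Visit 5, enqueue []

BFS order: [3, 6, 0, 4, 1, 2, 5]


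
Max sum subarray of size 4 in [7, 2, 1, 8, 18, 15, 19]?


[0:4]: 18
[1:5]: 29
[2:6]: 42
[3:7]: 60

Max: 60 at [3:7]


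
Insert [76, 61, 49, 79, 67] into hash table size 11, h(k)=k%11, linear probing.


Insert 76: h=10 -> slot 10
Insert 61: h=6 -> slot 6
Insert 49: h=5 -> slot 5
Insert 79: h=2 -> slot 2
Insert 67: h=1 -> slot 1

Table: [None, 67, 79, None, None, 49, 61, None, None, None, 76]


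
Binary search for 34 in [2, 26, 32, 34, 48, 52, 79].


Step 1: lo=0, hi=6, mid=3, val=34

Found at index 3


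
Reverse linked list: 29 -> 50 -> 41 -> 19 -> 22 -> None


Step 1: curr=29, set curr.next=prev(None) | reversed so far: 29
Step 2: curr=50, set curr.next=prev(29) | reversed so far: 50 -> 29
Step 3: curr=41, set curr.next=prev(50) | reversed so far: 41 -> 50 -> 29
Step 4: curr=19, set curr.next=prev(41) | reversed so far: 19 -> 41 -> 50 -> 29
Step 5: curr=22, set curr.next=prev(19) | reversed so far: 22 -> 19 -> 41 -> 50 -> 29

22 -> 19 -> 41 -> 50 -> 29 -> None


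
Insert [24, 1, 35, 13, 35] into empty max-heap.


Insert 24: [24]
Insert 1: [24, 1]
Insert 35: [35, 1, 24]
Insert 13: [35, 13, 24, 1]
Insert 35: [35, 35, 24, 1, 13]

Final heap: [35, 35, 24, 1, 13]


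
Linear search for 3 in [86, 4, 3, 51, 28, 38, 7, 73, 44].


i=0: 86!=3
i=1: 4!=3
i=2: 3==3 found!

Found at 2, 3 comps


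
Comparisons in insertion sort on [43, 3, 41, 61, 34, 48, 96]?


Algorithm: insertion sort
Input: [43, 3, 41, 61, 34, 48, 96]
Sorted: [3, 34, 41, 43, 48, 61, 96]

11


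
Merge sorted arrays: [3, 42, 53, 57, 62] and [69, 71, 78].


Take 3 from A
Take 42 from A
Take 53 from A
Take 57 from A
Take 62 from A

Merged: [3, 42, 53, 57, 62, 69, 71, 78]


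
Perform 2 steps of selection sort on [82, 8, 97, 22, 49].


Initial: [82, 8, 97, 22, 49]
Step 1: min=8 at 1
  Swap: [8, 82, 97, 22, 49]
Step 2: min=22 at 3
  Swap: [8, 22, 97, 82, 49]

After 2 steps: [8, 22, 97, 82, 49]


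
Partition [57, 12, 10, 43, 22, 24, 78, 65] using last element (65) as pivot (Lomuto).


Pivot: 65
  57 <= 65: advance i (no swap)
  12 <= 65: advance i (no swap)
  10 <= 65: advance i (no swap)
  43 <= 65: advance i (no swap)
  22 <= 65: advance i (no swap)
  24 <= 65: advance i (no swap)
Place pivot at 6: [57, 12, 10, 43, 22, 24, 65, 78]

Partitioned: [57, 12, 10, 43, 22, 24, 65, 78]


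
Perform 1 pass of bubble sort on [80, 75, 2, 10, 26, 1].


Initial: [80, 75, 2, 10, 26, 1]
Pass 1: [75, 2, 10, 26, 1, 80] (5 swaps)

After 1 pass: [75, 2, 10, 26, 1, 80]


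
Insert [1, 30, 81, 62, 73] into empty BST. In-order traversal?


Insert 1: root
Insert 30: R from 1
Insert 81: R from 1 -> R from 30
Insert 62: R from 1 -> R from 30 -> L from 81
Insert 73: R from 1 -> R from 30 -> L from 81 -> R from 62

In-order: [1, 30, 62, 73, 81]


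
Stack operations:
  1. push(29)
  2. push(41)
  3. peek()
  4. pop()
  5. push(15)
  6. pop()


push(29) -> [29]
push(41) -> [29, 41]
peek()->41
pop()->41, [29]
push(15) -> [29, 15]
pop()->15, [29]

Final stack: [29]


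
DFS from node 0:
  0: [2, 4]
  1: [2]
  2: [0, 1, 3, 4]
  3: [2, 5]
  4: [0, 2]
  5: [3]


Visit 0, push [4, 2]
Visit 2, push [4, 3, 1]
Visit 1, push []
Visit 3, push [5]
Visit 5, push []
Visit 4, push []

DFS order: [0, 2, 1, 3, 5, 4]


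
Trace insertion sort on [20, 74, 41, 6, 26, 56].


Initial: [20, 74, 41, 6, 26, 56]
Insert 74: [20, 74, 41, 6, 26, 56]
Insert 41: [20, 41, 74, 6, 26, 56]
Insert 6: [6, 20, 41, 74, 26, 56]
Insert 26: [6, 20, 26, 41, 74, 56]
Insert 56: [6, 20, 26, 41, 56, 74]

Sorted: [6, 20, 26, 41, 56, 74]


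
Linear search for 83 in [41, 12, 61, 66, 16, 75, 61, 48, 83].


i=0: 41!=83
i=1: 12!=83
i=2: 61!=83
i=3: 66!=83
i=4: 16!=83
i=5: 75!=83
i=6: 61!=83
i=7: 48!=83
i=8: 83==83 found!

Found at 8, 9 comps


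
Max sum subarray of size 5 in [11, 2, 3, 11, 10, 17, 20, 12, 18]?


[0:5]: 37
[1:6]: 43
[2:7]: 61
[3:8]: 70
[4:9]: 77

Max: 77 at [4:9]


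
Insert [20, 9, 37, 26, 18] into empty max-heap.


Insert 20: [20]
Insert 9: [20, 9]
Insert 37: [37, 9, 20]
Insert 26: [37, 26, 20, 9]
Insert 18: [37, 26, 20, 9, 18]

Final heap: [37, 26, 20, 9, 18]


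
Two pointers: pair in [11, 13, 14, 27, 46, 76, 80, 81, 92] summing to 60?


lo=0(11)+hi=8(92)=103
lo=0(11)+hi=7(81)=92
lo=0(11)+hi=6(80)=91
lo=0(11)+hi=5(76)=87
lo=0(11)+hi=4(46)=57
lo=1(13)+hi=4(46)=59
lo=2(14)+hi=4(46)=60

Yes: 14+46=60


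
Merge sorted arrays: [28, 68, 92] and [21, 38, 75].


Take 21 from B
Take 28 from A
Take 38 from B
Take 68 from A
Take 75 from B

Merged: [21, 28, 38, 68, 75, 92]


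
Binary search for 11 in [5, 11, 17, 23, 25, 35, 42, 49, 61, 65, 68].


Step 1: lo=0, hi=10, mid=5, val=35
Step 2: lo=0, hi=4, mid=2, val=17
Step 3: lo=0, hi=1, mid=0, val=5
Step 4: lo=1, hi=1, mid=1, val=11

Found at index 1


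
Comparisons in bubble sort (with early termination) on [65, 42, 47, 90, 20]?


Algorithm: bubble sort (with early termination)
Input: [65, 42, 47, 90, 20]
Sorted: [20, 42, 47, 65, 90]

10


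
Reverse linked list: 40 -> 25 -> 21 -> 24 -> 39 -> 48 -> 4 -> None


Step 1: curr=40, set curr.next=prev(None) | reversed so far: 40
Step 2: curr=25, set curr.next=prev(40) | reversed so far: 25 -> 40
Step 3: curr=21, set curr.next=prev(25) | reversed so far: 21 -> 25 -> 40
Step 4: curr=24, set curr.next=prev(21) | reversed so far: 24 -> 21 -> 25 -> 40
Step 5: curr=39, set curr.next=prev(24) | reversed so far: 39 -> 24 -> 21 -> 25 -> 40
Step 6: curr=48, set curr.next=prev(39) | reversed so far: 48 -> 39 -> 24 -> 21 -> 25 -> 40
Step 7: curr=4, set curr.next=prev(48) | reversed so far: 4 -> 48 -> 39 -> 24 -> 21 -> 25 -> 40

4 -> 48 -> 39 -> 24 -> 21 -> 25 -> 40 -> None


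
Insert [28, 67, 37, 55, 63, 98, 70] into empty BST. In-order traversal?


Insert 28: root
Insert 67: R from 28
Insert 37: R from 28 -> L from 67
Insert 55: R from 28 -> L from 67 -> R from 37
Insert 63: R from 28 -> L from 67 -> R from 37 -> R from 55
Insert 98: R from 28 -> R from 67
Insert 70: R from 28 -> R from 67 -> L from 98

In-order: [28, 37, 55, 63, 67, 70, 98]


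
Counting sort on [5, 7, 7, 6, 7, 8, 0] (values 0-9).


Input: [5, 7, 7, 6, 7, 8, 0]
Counts: [1, 0, 0, 0, 0, 1, 1, 3, 1, 0]

Sorted: [0, 5, 6, 7, 7, 7, 8]


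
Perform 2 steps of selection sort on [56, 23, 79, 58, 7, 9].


Initial: [56, 23, 79, 58, 7, 9]
Step 1: min=7 at 4
  Swap: [7, 23, 79, 58, 56, 9]
Step 2: min=9 at 5
  Swap: [7, 9, 79, 58, 56, 23]

After 2 steps: [7, 9, 79, 58, 56, 23]


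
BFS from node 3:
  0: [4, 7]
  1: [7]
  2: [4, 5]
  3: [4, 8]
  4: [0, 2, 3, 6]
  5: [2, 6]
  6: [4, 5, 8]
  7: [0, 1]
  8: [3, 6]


Visit 3, enqueue [4, 8]
Visit 4, enqueue [0, 2, 6]
Visit 8, enqueue []
Visit 0, enqueue [7]
Visit 2, enqueue [5]
Visit 6, enqueue []
Visit 7, enqueue [1]
Visit 5, enqueue []
Visit 1, enqueue []

BFS order: [3, 4, 8, 0, 2, 6, 7, 5, 1]


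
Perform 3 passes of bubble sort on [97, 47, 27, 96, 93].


Initial: [97, 47, 27, 96, 93]
Pass 1: [47, 27, 96, 93, 97] (4 swaps)
Pass 2: [27, 47, 93, 96, 97] (2 swaps)
Pass 3: [27, 47, 93, 96, 97] (0 swaps)

After 3 passes: [27, 47, 93, 96, 97]


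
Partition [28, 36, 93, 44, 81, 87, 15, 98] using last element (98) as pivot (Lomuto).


Pivot: 98
  28 <= 98: advance i (no swap)
  36 <= 98: advance i (no swap)
  93 <= 98: advance i (no swap)
  44 <= 98: advance i (no swap)
  81 <= 98: advance i (no swap)
  87 <= 98: advance i (no swap)
  15 <= 98: advance i (no swap)
Place pivot at 7: [28, 36, 93, 44, 81, 87, 15, 98]

Partitioned: [28, 36, 93, 44, 81, 87, 15, 98]


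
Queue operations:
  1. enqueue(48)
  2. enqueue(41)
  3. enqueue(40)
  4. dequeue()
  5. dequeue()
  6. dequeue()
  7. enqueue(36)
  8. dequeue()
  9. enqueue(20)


enqueue(48) -> [48]
enqueue(41) -> [48, 41]
enqueue(40) -> [48, 41, 40]
dequeue()->48, [41, 40]
dequeue()->41, [40]
dequeue()->40, []
enqueue(36) -> [36]
dequeue()->36, []
enqueue(20) -> [20]

Final queue: [20]


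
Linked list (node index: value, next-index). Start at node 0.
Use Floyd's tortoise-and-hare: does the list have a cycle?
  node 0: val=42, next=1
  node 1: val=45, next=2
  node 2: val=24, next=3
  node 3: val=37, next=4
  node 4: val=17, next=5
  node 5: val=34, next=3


Floyd's tortoise (slow, +1) and hare (fast, +2):
  init: slow=0, fast=0
  step 1: slow=1, fast=2
  step 2: slow=2, fast=4
  step 3: slow=3, fast=3
  slow == fast at node 3: cycle detected

Cycle: yes


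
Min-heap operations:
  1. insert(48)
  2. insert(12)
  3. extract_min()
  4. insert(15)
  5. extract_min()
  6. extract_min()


insert(48) -> [48]
insert(12) -> [12, 48]
extract_min()->12, [48]
insert(15) -> [15, 48]
extract_min()->15, [48]
extract_min()->48, []

Final heap: []


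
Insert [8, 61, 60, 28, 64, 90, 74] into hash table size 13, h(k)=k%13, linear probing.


Insert 8: h=8 -> slot 8
Insert 61: h=9 -> slot 9
Insert 60: h=8, 2 probes -> slot 10
Insert 28: h=2 -> slot 2
Insert 64: h=12 -> slot 12
Insert 90: h=12, 1 probes -> slot 0
Insert 74: h=9, 2 probes -> slot 11

Table: [90, None, 28, None, None, None, None, None, 8, 61, 60, 74, 64]


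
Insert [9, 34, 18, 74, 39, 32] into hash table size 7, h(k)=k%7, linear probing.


Insert 9: h=2 -> slot 2
Insert 34: h=6 -> slot 6
Insert 18: h=4 -> slot 4
Insert 74: h=4, 1 probes -> slot 5
Insert 39: h=4, 3 probes -> slot 0
Insert 32: h=4, 4 probes -> slot 1

Table: [39, 32, 9, None, 18, 74, 34]


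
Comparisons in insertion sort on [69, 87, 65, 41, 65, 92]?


Algorithm: insertion sort
Input: [69, 87, 65, 41, 65, 92]
Sorted: [41, 65, 65, 69, 87, 92]

10


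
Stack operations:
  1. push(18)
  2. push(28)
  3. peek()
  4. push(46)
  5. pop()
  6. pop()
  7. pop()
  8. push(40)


push(18) -> [18]
push(28) -> [18, 28]
peek()->28
push(46) -> [18, 28, 46]
pop()->46, [18, 28]
pop()->28, [18]
pop()->18, []
push(40) -> [40]

Final stack: [40]


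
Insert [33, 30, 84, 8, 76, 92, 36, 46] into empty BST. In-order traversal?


Insert 33: root
Insert 30: L from 33
Insert 84: R from 33
Insert 8: L from 33 -> L from 30
Insert 76: R from 33 -> L from 84
Insert 92: R from 33 -> R from 84
Insert 36: R from 33 -> L from 84 -> L from 76
Insert 46: R from 33 -> L from 84 -> L from 76 -> R from 36

In-order: [8, 30, 33, 36, 46, 76, 84, 92]


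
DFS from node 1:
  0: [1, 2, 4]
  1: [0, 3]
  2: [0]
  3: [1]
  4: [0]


Visit 1, push [3, 0]
Visit 0, push [4, 2]
Visit 2, push []
Visit 4, push []
Visit 3, push []

DFS order: [1, 0, 2, 4, 3]


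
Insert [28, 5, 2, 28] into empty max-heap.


Insert 28: [28]
Insert 5: [28, 5]
Insert 2: [28, 5, 2]
Insert 28: [28, 28, 2, 5]

Final heap: [28, 28, 2, 5]


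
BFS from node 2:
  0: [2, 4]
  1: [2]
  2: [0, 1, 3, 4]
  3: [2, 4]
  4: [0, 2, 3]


Visit 2, enqueue [0, 1, 3, 4]
Visit 0, enqueue []
Visit 1, enqueue []
Visit 3, enqueue []
Visit 4, enqueue []

BFS order: [2, 0, 1, 3, 4]


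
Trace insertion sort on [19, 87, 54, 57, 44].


Initial: [19, 87, 54, 57, 44]
Insert 87: [19, 87, 54, 57, 44]
Insert 54: [19, 54, 87, 57, 44]
Insert 57: [19, 54, 57, 87, 44]
Insert 44: [19, 44, 54, 57, 87]

Sorted: [19, 44, 54, 57, 87]


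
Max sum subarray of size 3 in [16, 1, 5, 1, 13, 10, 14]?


[0:3]: 22
[1:4]: 7
[2:5]: 19
[3:6]: 24
[4:7]: 37

Max: 37 at [4:7]


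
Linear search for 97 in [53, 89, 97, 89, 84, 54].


i=0: 53!=97
i=1: 89!=97
i=2: 97==97 found!

Found at 2, 3 comps


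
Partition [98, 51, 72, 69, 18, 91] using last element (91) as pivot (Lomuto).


Pivot: 91
  51 <= 91: swap -> [51, 98, 72, 69, 18, 91]
  72 <= 91: swap -> [51, 72, 98, 69, 18, 91]
  69 <= 91: swap -> [51, 72, 69, 98, 18, 91]
  18 <= 91: swap -> [51, 72, 69, 18, 98, 91]
Place pivot at 4: [51, 72, 69, 18, 91, 98]

Partitioned: [51, 72, 69, 18, 91, 98]


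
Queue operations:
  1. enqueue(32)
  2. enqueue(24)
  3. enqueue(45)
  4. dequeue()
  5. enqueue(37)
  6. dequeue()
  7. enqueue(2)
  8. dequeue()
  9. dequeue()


enqueue(32) -> [32]
enqueue(24) -> [32, 24]
enqueue(45) -> [32, 24, 45]
dequeue()->32, [24, 45]
enqueue(37) -> [24, 45, 37]
dequeue()->24, [45, 37]
enqueue(2) -> [45, 37, 2]
dequeue()->45, [37, 2]
dequeue()->37, [2]

Final queue: [2]


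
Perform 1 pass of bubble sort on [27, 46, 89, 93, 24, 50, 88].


Initial: [27, 46, 89, 93, 24, 50, 88]
Pass 1: [27, 46, 89, 24, 50, 88, 93] (3 swaps)

After 1 pass: [27, 46, 89, 24, 50, 88, 93]


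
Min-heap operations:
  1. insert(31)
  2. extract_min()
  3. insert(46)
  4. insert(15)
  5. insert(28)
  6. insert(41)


insert(31) -> [31]
extract_min()->31, []
insert(46) -> [46]
insert(15) -> [15, 46]
insert(28) -> [15, 46, 28]
insert(41) -> [15, 41, 28, 46]

Final heap: [15, 41, 28, 46]


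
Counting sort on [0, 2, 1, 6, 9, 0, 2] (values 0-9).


Input: [0, 2, 1, 6, 9, 0, 2]
Counts: [2, 1, 2, 0, 0, 0, 1, 0, 0, 1]

Sorted: [0, 0, 1, 2, 2, 6, 9]


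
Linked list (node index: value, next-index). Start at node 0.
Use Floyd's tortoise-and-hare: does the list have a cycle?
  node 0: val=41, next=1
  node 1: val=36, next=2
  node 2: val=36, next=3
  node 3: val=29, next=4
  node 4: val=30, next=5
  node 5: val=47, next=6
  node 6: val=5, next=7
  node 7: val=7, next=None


Floyd's tortoise (slow, +1) and hare (fast, +2):
  init: slow=0, fast=0
  step 1: slow=1, fast=2
  step 2: slow=2, fast=4
  step 3: slow=3, fast=6
  step 4: fast 6->7->None, no cycle

Cycle: no


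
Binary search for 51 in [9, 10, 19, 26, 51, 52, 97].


Step 1: lo=0, hi=6, mid=3, val=26
Step 2: lo=4, hi=6, mid=5, val=52
Step 3: lo=4, hi=4, mid=4, val=51

Found at index 4


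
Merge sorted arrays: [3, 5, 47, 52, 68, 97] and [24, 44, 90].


Take 3 from A
Take 5 from A
Take 24 from B
Take 44 from B
Take 47 from A
Take 52 from A
Take 68 from A
Take 90 from B

Merged: [3, 5, 24, 44, 47, 52, 68, 90, 97]


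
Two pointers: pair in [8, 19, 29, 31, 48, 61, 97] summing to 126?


lo=0(8)+hi=6(97)=105
lo=1(19)+hi=6(97)=116
lo=2(29)+hi=6(97)=126

Yes: 29+97=126


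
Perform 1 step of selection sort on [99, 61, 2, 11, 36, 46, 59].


Initial: [99, 61, 2, 11, 36, 46, 59]
Step 1: min=2 at 2
  Swap: [2, 61, 99, 11, 36, 46, 59]

After 1 step: [2, 61, 99, 11, 36, 46, 59]


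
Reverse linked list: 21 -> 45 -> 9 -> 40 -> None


Step 1: curr=21, set curr.next=prev(None) | reversed so far: 21
Step 2: curr=45, set curr.next=prev(21) | reversed so far: 45 -> 21
Step 3: curr=9, set curr.next=prev(45) | reversed so far: 9 -> 45 -> 21
Step 4: curr=40, set curr.next=prev(9) | reversed so far: 40 -> 9 -> 45 -> 21

40 -> 9 -> 45 -> 21 -> None


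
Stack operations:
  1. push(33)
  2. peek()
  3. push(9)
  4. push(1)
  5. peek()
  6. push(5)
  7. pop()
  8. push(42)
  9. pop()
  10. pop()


push(33) -> [33]
peek()->33
push(9) -> [33, 9]
push(1) -> [33, 9, 1]
peek()->1
push(5) -> [33, 9, 1, 5]
pop()->5, [33, 9, 1]
push(42) -> [33, 9, 1, 42]
pop()->42, [33, 9, 1]
pop()->1, [33, 9]

Final stack: [33, 9]


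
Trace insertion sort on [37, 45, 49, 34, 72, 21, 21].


Initial: [37, 45, 49, 34, 72, 21, 21]
Insert 45: [37, 45, 49, 34, 72, 21, 21]
Insert 49: [37, 45, 49, 34, 72, 21, 21]
Insert 34: [34, 37, 45, 49, 72, 21, 21]
Insert 72: [34, 37, 45, 49, 72, 21, 21]
Insert 21: [21, 34, 37, 45, 49, 72, 21]
Insert 21: [21, 21, 34, 37, 45, 49, 72]

Sorted: [21, 21, 34, 37, 45, 49, 72]


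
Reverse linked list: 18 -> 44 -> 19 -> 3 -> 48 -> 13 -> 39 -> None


Step 1: curr=18, set curr.next=prev(None) | reversed so far: 18
Step 2: curr=44, set curr.next=prev(18) | reversed so far: 44 -> 18
Step 3: curr=19, set curr.next=prev(44) | reversed so far: 19 -> 44 -> 18
Step 4: curr=3, set curr.next=prev(19) | reversed so far: 3 -> 19 -> 44 -> 18
Step 5: curr=48, set curr.next=prev(3) | reversed so far: 48 -> 3 -> 19 -> 44 -> 18
Step 6: curr=13, set curr.next=prev(48) | reversed so far: 13 -> 48 -> 3 -> 19 -> 44 -> 18
Step 7: curr=39, set curr.next=prev(13) | reversed so far: 39 -> 13 -> 48 -> 3 -> 19 -> 44 -> 18

39 -> 13 -> 48 -> 3 -> 19 -> 44 -> 18 -> None


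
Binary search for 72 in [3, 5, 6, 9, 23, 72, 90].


Step 1: lo=0, hi=6, mid=3, val=9
Step 2: lo=4, hi=6, mid=5, val=72

Found at index 5


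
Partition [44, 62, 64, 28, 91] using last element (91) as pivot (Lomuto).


Pivot: 91
  44 <= 91: advance i (no swap)
  62 <= 91: advance i (no swap)
  64 <= 91: advance i (no swap)
  28 <= 91: advance i (no swap)
Place pivot at 4: [44, 62, 64, 28, 91]

Partitioned: [44, 62, 64, 28, 91]


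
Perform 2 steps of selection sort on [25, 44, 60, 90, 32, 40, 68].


Initial: [25, 44, 60, 90, 32, 40, 68]
Step 1: min=25 at 0
  Swap: [25, 44, 60, 90, 32, 40, 68]
Step 2: min=32 at 4
  Swap: [25, 32, 60, 90, 44, 40, 68]

After 2 steps: [25, 32, 60, 90, 44, 40, 68]


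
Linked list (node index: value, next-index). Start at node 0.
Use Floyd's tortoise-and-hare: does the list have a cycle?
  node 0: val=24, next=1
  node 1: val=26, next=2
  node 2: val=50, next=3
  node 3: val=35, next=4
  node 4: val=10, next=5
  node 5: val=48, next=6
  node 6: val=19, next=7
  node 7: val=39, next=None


Floyd's tortoise (slow, +1) and hare (fast, +2):
  init: slow=0, fast=0
  step 1: slow=1, fast=2
  step 2: slow=2, fast=4
  step 3: slow=3, fast=6
  step 4: fast 6->7->None, no cycle

Cycle: no


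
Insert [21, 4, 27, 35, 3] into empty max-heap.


Insert 21: [21]
Insert 4: [21, 4]
Insert 27: [27, 4, 21]
Insert 35: [35, 27, 21, 4]
Insert 3: [35, 27, 21, 4, 3]

Final heap: [35, 27, 21, 4, 3]


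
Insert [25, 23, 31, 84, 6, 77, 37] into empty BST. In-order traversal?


Insert 25: root
Insert 23: L from 25
Insert 31: R from 25
Insert 84: R from 25 -> R from 31
Insert 6: L from 25 -> L from 23
Insert 77: R from 25 -> R from 31 -> L from 84
Insert 37: R from 25 -> R from 31 -> L from 84 -> L from 77

In-order: [6, 23, 25, 31, 37, 77, 84]


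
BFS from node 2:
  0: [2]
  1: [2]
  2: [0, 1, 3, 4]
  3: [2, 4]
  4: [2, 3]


Visit 2, enqueue [0, 1, 3, 4]
Visit 0, enqueue []
Visit 1, enqueue []
Visit 3, enqueue []
Visit 4, enqueue []

BFS order: [2, 0, 1, 3, 4]


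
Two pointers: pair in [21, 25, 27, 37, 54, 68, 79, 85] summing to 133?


lo=0(21)+hi=7(85)=106
lo=1(25)+hi=7(85)=110
lo=2(27)+hi=7(85)=112
lo=3(37)+hi=7(85)=122
lo=4(54)+hi=7(85)=139
lo=4(54)+hi=6(79)=133

Yes: 54+79=133


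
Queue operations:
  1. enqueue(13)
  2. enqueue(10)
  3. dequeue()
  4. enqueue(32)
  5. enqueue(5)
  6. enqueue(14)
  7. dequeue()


enqueue(13) -> [13]
enqueue(10) -> [13, 10]
dequeue()->13, [10]
enqueue(32) -> [10, 32]
enqueue(5) -> [10, 32, 5]
enqueue(14) -> [10, 32, 5, 14]
dequeue()->10, [32, 5, 14]

Final queue: [32, 5, 14]


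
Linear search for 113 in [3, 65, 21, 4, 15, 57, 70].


i=0: 3!=113
i=1: 65!=113
i=2: 21!=113
i=3: 4!=113
i=4: 15!=113
i=5: 57!=113
i=6: 70!=113

Not found, 7 comps


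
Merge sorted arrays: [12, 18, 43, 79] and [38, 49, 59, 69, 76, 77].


Take 12 from A
Take 18 from A
Take 38 from B
Take 43 from A
Take 49 from B
Take 59 from B
Take 69 from B
Take 76 from B
Take 77 from B

Merged: [12, 18, 38, 43, 49, 59, 69, 76, 77, 79]


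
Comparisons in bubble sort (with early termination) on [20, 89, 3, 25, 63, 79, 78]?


Algorithm: bubble sort (with early termination)
Input: [20, 89, 3, 25, 63, 79, 78]
Sorted: [3, 20, 25, 63, 78, 79, 89]

15


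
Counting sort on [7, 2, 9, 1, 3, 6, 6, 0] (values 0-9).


Input: [7, 2, 9, 1, 3, 6, 6, 0]
Counts: [1, 1, 1, 1, 0, 0, 2, 1, 0, 1]

Sorted: [0, 1, 2, 3, 6, 6, 7, 9]


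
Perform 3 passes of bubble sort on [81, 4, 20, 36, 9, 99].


Initial: [81, 4, 20, 36, 9, 99]
Pass 1: [4, 20, 36, 9, 81, 99] (4 swaps)
Pass 2: [4, 20, 9, 36, 81, 99] (1 swaps)
Pass 3: [4, 9, 20, 36, 81, 99] (1 swaps)

After 3 passes: [4, 9, 20, 36, 81, 99]


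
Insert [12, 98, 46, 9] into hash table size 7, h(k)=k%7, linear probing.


Insert 12: h=5 -> slot 5
Insert 98: h=0 -> slot 0
Insert 46: h=4 -> slot 4
Insert 9: h=2 -> slot 2

Table: [98, None, 9, None, 46, 12, None]


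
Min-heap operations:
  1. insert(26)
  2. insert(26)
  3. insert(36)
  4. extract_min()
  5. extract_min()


insert(26) -> [26]
insert(26) -> [26, 26]
insert(36) -> [26, 26, 36]
extract_min()->26, [26, 36]
extract_min()->26, [36]

Final heap: [36]


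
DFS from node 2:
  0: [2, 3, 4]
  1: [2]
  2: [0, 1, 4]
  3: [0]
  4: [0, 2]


Visit 2, push [4, 1, 0]
Visit 0, push [4, 3]
Visit 3, push []
Visit 4, push []
Visit 1, push []

DFS order: [2, 0, 3, 4, 1]


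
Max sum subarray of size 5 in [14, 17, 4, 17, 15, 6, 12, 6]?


[0:5]: 67
[1:6]: 59
[2:7]: 54
[3:8]: 56

Max: 67 at [0:5]


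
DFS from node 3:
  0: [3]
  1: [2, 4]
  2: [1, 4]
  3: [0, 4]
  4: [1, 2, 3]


Visit 3, push [4, 0]
Visit 0, push []
Visit 4, push [2, 1]
Visit 1, push [2]
Visit 2, push []

DFS order: [3, 0, 4, 1, 2]


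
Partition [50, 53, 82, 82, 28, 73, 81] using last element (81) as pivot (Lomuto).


Pivot: 81
  50 <= 81: advance i (no swap)
  53 <= 81: advance i (no swap)
  28 <= 81: swap -> [50, 53, 28, 82, 82, 73, 81]
  73 <= 81: swap -> [50, 53, 28, 73, 82, 82, 81]
Place pivot at 4: [50, 53, 28, 73, 81, 82, 82]

Partitioned: [50, 53, 28, 73, 81, 82, 82]


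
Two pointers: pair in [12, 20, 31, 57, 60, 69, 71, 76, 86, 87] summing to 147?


lo=0(12)+hi=9(87)=99
lo=1(20)+hi=9(87)=107
lo=2(31)+hi=9(87)=118
lo=3(57)+hi=9(87)=144
lo=4(60)+hi=9(87)=147

Yes: 60+87=147


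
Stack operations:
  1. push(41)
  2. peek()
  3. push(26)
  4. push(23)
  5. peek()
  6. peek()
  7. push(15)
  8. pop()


push(41) -> [41]
peek()->41
push(26) -> [41, 26]
push(23) -> [41, 26, 23]
peek()->23
peek()->23
push(15) -> [41, 26, 23, 15]
pop()->15, [41, 26, 23]

Final stack: [41, 26, 23]


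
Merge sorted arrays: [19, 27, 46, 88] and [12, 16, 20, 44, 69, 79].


Take 12 from B
Take 16 from B
Take 19 from A
Take 20 from B
Take 27 from A
Take 44 from B
Take 46 from A
Take 69 from B
Take 79 from B

Merged: [12, 16, 19, 20, 27, 44, 46, 69, 79, 88]


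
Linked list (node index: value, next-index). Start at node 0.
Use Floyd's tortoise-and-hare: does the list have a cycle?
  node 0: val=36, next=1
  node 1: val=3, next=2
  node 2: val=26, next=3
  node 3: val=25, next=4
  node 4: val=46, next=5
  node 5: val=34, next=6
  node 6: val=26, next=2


Floyd's tortoise (slow, +1) and hare (fast, +2):
  init: slow=0, fast=0
  step 1: slow=1, fast=2
  step 2: slow=2, fast=4
  step 3: slow=3, fast=6
  step 4: slow=4, fast=3
  step 5: slow=5, fast=5
  slow == fast at node 5: cycle detected

Cycle: yes


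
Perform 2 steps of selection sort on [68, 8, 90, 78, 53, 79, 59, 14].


Initial: [68, 8, 90, 78, 53, 79, 59, 14]
Step 1: min=8 at 1
  Swap: [8, 68, 90, 78, 53, 79, 59, 14]
Step 2: min=14 at 7
  Swap: [8, 14, 90, 78, 53, 79, 59, 68]

After 2 steps: [8, 14, 90, 78, 53, 79, 59, 68]


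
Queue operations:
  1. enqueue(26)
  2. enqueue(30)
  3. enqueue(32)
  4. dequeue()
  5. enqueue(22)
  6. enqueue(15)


enqueue(26) -> [26]
enqueue(30) -> [26, 30]
enqueue(32) -> [26, 30, 32]
dequeue()->26, [30, 32]
enqueue(22) -> [30, 32, 22]
enqueue(15) -> [30, 32, 22, 15]

Final queue: [30, 32, 22, 15]


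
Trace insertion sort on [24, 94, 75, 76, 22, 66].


Initial: [24, 94, 75, 76, 22, 66]
Insert 94: [24, 94, 75, 76, 22, 66]
Insert 75: [24, 75, 94, 76, 22, 66]
Insert 76: [24, 75, 76, 94, 22, 66]
Insert 22: [22, 24, 75, 76, 94, 66]
Insert 66: [22, 24, 66, 75, 76, 94]

Sorted: [22, 24, 66, 75, 76, 94]


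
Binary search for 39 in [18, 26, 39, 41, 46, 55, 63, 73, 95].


Step 1: lo=0, hi=8, mid=4, val=46
Step 2: lo=0, hi=3, mid=1, val=26
Step 3: lo=2, hi=3, mid=2, val=39

Found at index 2


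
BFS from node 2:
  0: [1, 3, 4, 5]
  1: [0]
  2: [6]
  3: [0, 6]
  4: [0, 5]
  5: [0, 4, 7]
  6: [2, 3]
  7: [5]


Visit 2, enqueue [6]
Visit 6, enqueue [3]
Visit 3, enqueue [0]
Visit 0, enqueue [1, 4, 5]
Visit 1, enqueue []
Visit 4, enqueue []
Visit 5, enqueue [7]
Visit 7, enqueue []

BFS order: [2, 6, 3, 0, 1, 4, 5, 7]


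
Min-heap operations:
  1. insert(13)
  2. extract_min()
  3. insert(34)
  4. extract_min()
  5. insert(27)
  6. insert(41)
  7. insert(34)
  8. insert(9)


insert(13) -> [13]
extract_min()->13, []
insert(34) -> [34]
extract_min()->34, []
insert(27) -> [27]
insert(41) -> [27, 41]
insert(34) -> [27, 41, 34]
insert(9) -> [9, 27, 34, 41]

Final heap: [9, 27, 34, 41]


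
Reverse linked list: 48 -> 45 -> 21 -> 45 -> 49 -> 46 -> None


Step 1: curr=48, set curr.next=prev(None) | reversed so far: 48
Step 2: curr=45, set curr.next=prev(48) | reversed so far: 45 -> 48
Step 3: curr=21, set curr.next=prev(45) | reversed so far: 21 -> 45 -> 48
Step 4: curr=45, set curr.next=prev(21) | reversed so far: 45 -> 21 -> 45 -> 48
Step 5: curr=49, set curr.next=prev(45) | reversed so far: 49 -> 45 -> 21 -> 45 -> 48
Step 6: curr=46, set curr.next=prev(49) | reversed so far: 46 -> 49 -> 45 -> 21 -> 45 -> 48

46 -> 49 -> 45 -> 21 -> 45 -> 48 -> None


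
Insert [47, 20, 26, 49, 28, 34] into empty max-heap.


Insert 47: [47]
Insert 20: [47, 20]
Insert 26: [47, 20, 26]
Insert 49: [49, 47, 26, 20]
Insert 28: [49, 47, 26, 20, 28]
Insert 34: [49, 47, 34, 20, 28, 26]

Final heap: [49, 47, 34, 20, 28, 26]


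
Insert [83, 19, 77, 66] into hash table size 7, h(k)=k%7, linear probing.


Insert 83: h=6 -> slot 6
Insert 19: h=5 -> slot 5
Insert 77: h=0 -> slot 0
Insert 66: h=3 -> slot 3

Table: [77, None, None, 66, None, 19, 83]


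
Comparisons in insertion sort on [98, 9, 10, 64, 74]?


Algorithm: insertion sort
Input: [98, 9, 10, 64, 74]
Sorted: [9, 10, 64, 74, 98]

7


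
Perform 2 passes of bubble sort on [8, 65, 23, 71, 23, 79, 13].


Initial: [8, 65, 23, 71, 23, 79, 13]
Pass 1: [8, 23, 65, 23, 71, 13, 79] (3 swaps)
Pass 2: [8, 23, 23, 65, 13, 71, 79] (2 swaps)

After 2 passes: [8, 23, 23, 65, 13, 71, 79]


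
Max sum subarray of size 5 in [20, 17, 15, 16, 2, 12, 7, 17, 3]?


[0:5]: 70
[1:6]: 62
[2:7]: 52
[3:8]: 54
[4:9]: 41

Max: 70 at [0:5]


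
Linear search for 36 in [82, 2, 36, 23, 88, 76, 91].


i=0: 82!=36
i=1: 2!=36
i=2: 36==36 found!

Found at 2, 3 comps


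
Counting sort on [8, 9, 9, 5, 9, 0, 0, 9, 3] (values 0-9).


Input: [8, 9, 9, 5, 9, 0, 0, 9, 3]
Counts: [2, 0, 0, 1, 0, 1, 0, 0, 1, 4]

Sorted: [0, 0, 3, 5, 8, 9, 9, 9, 9]


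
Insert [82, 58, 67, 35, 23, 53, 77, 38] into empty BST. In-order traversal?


Insert 82: root
Insert 58: L from 82
Insert 67: L from 82 -> R from 58
Insert 35: L from 82 -> L from 58
Insert 23: L from 82 -> L from 58 -> L from 35
Insert 53: L from 82 -> L from 58 -> R from 35
Insert 77: L from 82 -> R from 58 -> R from 67
Insert 38: L from 82 -> L from 58 -> R from 35 -> L from 53

In-order: [23, 35, 38, 53, 58, 67, 77, 82]


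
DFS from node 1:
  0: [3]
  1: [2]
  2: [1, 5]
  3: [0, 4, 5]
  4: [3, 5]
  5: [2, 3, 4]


Visit 1, push [2]
Visit 2, push [5]
Visit 5, push [4, 3]
Visit 3, push [4, 0]
Visit 0, push []
Visit 4, push []

DFS order: [1, 2, 5, 3, 0, 4]


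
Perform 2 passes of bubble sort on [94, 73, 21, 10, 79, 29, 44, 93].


Initial: [94, 73, 21, 10, 79, 29, 44, 93]
Pass 1: [73, 21, 10, 79, 29, 44, 93, 94] (7 swaps)
Pass 2: [21, 10, 73, 29, 44, 79, 93, 94] (4 swaps)

After 2 passes: [21, 10, 73, 29, 44, 79, 93, 94]


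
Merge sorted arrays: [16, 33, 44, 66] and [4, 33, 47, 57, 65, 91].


Take 4 from B
Take 16 from A
Take 33 from A
Take 33 from B
Take 44 from A
Take 47 from B
Take 57 from B
Take 65 from B
Take 66 from A

Merged: [4, 16, 33, 33, 44, 47, 57, 65, 66, 91]


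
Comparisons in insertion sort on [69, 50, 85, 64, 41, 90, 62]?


Algorithm: insertion sort
Input: [69, 50, 85, 64, 41, 90, 62]
Sorted: [41, 50, 62, 64, 69, 85, 90]

15


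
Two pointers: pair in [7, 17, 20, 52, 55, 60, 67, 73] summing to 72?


lo=0(7)+hi=7(73)=80
lo=0(7)+hi=6(67)=74
lo=0(7)+hi=5(60)=67
lo=1(17)+hi=5(60)=77
lo=1(17)+hi=4(55)=72

Yes: 17+55=72


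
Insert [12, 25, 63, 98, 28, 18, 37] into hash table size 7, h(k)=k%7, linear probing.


Insert 12: h=5 -> slot 5
Insert 25: h=4 -> slot 4
Insert 63: h=0 -> slot 0
Insert 98: h=0, 1 probes -> slot 1
Insert 28: h=0, 2 probes -> slot 2
Insert 18: h=4, 2 probes -> slot 6
Insert 37: h=2, 1 probes -> slot 3

Table: [63, 98, 28, 37, 25, 12, 18]


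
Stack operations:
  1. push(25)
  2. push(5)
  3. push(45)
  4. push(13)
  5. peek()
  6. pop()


push(25) -> [25]
push(5) -> [25, 5]
push(45) -> [25, 5, 45]
push(13) -> [25, 5, 45, 13]
peek()->13
pop()->13, [25, 5, 45]

Final stack: [25, 5, 45]


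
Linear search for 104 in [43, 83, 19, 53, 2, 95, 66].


i=0: 43!=104
i=1: 83!=104
i=2: 19!=104
i=3: 53!=104
i=4: 2!=104
i=5: 95!=104
i=6: 66!=104

Not found, 7 comps


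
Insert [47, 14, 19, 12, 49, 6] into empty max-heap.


Insert 47: [47]
Insert 14: [47, 14]
Insert 19: [47, 14, 19]
Insert 12: [47, 14, 19, 12]
Insert 49: [49, 47, 19, 12, 14]
Insert 6: [49, 47, 19, 12, 14, 6]

Final heap: [49, 47, 19, 12, 14, 6]


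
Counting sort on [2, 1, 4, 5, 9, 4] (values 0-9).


Input: [2, 1, 4, 5, 9, 4]
Counts: [0, 1, 1, 0, 2, 1, 0, 0, 0, 1]

Sorted: [1, 2, 4, 4, 5, 9]


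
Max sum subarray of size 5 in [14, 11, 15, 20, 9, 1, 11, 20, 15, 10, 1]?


[0:5]: 69
[1:6]: 56
[2:7]: 56
[3:8]: 61
[4:9]: 56
[5:10]: 57
[6:11]: 57

Max: 69 at [0:5]


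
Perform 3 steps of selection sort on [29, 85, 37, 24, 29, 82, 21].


Initial: [29, 85, 37, 24, 29, 82, 21]
Step 1: min=21 at 6
  Swap: [21, 85, 37, 24, 29, 82, 29]
Step 2: min=24 at 3
  Swap: [21, 24, 37, 85, 29, 82, 29]
Step 3: min=29 at 4
  Swap: [21, 24, 29, 85, 37, 82, 29]

After 3 steps: [21, 24, 29, 85, 37, 82, 29]


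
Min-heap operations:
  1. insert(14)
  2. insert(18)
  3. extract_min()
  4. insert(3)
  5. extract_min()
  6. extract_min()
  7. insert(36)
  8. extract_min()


insert(14) -> [14]
insert(18) -> [14, 18]
extract_min()->14, [18]
insert(3) -> [3, 18]
extract_min()->3, [18]
extract_min()->18, []
insert(36) -> [36]
extract_min()->36, []

Final heap: []


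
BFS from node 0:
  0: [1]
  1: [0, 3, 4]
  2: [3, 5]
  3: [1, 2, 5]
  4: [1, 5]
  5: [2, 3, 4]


Visit 0, enqueue [1]
Visit 1, enqueue [3, 4]
Visit 3, enqueue [2, 5]
Visit 4, enqueue []
Visit 2, enqueue []
Visit 5, enqueue []

BFS order: [0, 1, 3, 4, 2, 5]


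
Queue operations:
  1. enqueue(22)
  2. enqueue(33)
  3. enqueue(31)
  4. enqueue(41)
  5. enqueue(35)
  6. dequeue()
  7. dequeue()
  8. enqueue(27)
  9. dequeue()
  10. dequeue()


enqueue(22) -> [22]
enqueue(33) -> [22, 33]
enqueue(31) -> [22, 33, 31]
enqueue(41) -> [22, 33, 31, 41]
enqueue(35) -> [22, 33, 31, 41, 35]
dequeue()->22, [33, 31, 41, 35]
dequeue()->33, [31, 41, 35]
enqueue(27) -> [31, 41, 35, 27]
dequeue()->31, [41, 35, 27]
dequeue()->41, [35, 27]

Final queue: [35, 27]


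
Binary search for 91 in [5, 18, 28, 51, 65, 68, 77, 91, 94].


Step 1: lo=0, hi=8, mid=4, val=65
Step 2: lo=5, hi=8, mid=6, val=77
Step 3: lo=7, hi=8, mid=7, val=91

Found at index 7


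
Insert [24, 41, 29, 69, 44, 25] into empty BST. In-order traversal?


Insert 24: root
Insert 41: R from 24
Insert 29: R from 24 -> L from 41
Insert 69: R from 24 -> R from 41
Insert 44: R from 24 -> R from 41 -> L from 69
Insert 25: R from 24 -> L from 41 -> L from 29

In-order: [24, 25, 29, 41, 44, 69]


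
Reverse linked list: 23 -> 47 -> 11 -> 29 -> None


Step 1: curr=23, set curr.next=prev(None) | reversed so far: 23
Step 2: curr=47, set curr.next=prev(23) | reversed so far: 47 -> 23
Step 3: curr=11, set curr.next=prev(47) | reversed so far: 11 -> 47 -> 23
Step 4: curr=29, set curr.next=prev(11) | reversed so far: 29 -> 11 -> 47 -> 23

29 -> 11 -> 47 -> 23 -> None


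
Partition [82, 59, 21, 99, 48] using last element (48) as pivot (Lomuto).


Pivot: 48
  21 <= 48: swap -> [21, 59, 82, 99, 48]
Place pivot at 1: [21, 48, 82, 99, 59]

Partitioned: [21, 48, 82, 99, 59]


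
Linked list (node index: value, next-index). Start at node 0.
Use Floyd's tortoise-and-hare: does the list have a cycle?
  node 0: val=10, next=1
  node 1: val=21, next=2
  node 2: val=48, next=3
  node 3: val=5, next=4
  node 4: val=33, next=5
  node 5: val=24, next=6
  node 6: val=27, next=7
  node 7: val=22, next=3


Floyd's tortoise (slow, +1) and hare (fast, +2):
  init: slow=0, fast=0
  step 1: slow=1, fast=2
  step 2: slow=2, fast=4
  step 3: slow=3, fast=6
  step 4: slow=4, fast=3
  step 5: slow=5, fast=5
  slow == fast at node 5: cycle detected

Cycle: yes


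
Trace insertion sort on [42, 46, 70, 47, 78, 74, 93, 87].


Initial: [42, 46, 70, 47, 78, 74, 93, 87]
Insert 46: [42, 46, 70, 47, 78, 74, 93, 87]
Insert 70: [42, 46, 70, 47, 78, 74, 93, 87]
Insert 47: [42, 46, 47, 70, 78, 74, 93, 87]
Insert 78: [42, 46, 47, 70, 78, 74, 93, 87]
Insert 74: [42, 46, 47, 70, 74, 78, 93, 87]
Insert 93: [42, 46, 47, 70, 74, 78, 93, 87]
Insert 87: [42, 46, 47, 70, 74, 78, 87, 93]

Sorted: [42, 46, 47, 70, 74, 78, 87, 93]


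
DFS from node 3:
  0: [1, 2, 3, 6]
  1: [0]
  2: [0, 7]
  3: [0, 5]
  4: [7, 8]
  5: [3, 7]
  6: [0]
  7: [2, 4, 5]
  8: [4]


Visit 3, push [5, 0]
Visit 0, push [6, 2, 1]
Visit 1, push []
Visit 2, push [7]
Visit 7, push [5, 4]
Visit 4, push [8]
Visit 8, push []
Visit 5, push []
Visit 6, push []

DFS order: [3, 0, 1, 2, 7, 4, 8, 5, 6]


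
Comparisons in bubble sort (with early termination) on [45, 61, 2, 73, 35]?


Algorithm: bubble sort (with early termination)
Input: [45, 61, 2, 73, 35]
Sorted: [2, 35, 45, 61, 73]

10


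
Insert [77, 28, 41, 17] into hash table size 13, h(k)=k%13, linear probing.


Insert 77: h=12 -> slot 12
Insert 28: h=2 -> slot 2
Insert 41: h=2, 1 probes -> slot 3
Insert 17: h=4 -> slot 4

Table: [None, None, 28, 41, 17, None, None, None, None, None, None, None, 77]


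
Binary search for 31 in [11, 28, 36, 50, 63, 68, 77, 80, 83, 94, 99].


Step 1: lo=0, hi=10, mid=5, val=68
Step 2: lo=0, hi=4, mid=2, val=36
Step 3: lo=0, hi=1, mid=0, val=11
Step 4: lo=1, hi=1, mid=1, val=28

Not found


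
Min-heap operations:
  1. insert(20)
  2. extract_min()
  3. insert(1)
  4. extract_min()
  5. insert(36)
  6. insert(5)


insert(20) -> [20]
extract_min()->20, []
insert(1) -> [1]
extract_min()->1, []
insert(36) -> [36]
insert(5) -> [5, 36]

Final heap: [5, 36]


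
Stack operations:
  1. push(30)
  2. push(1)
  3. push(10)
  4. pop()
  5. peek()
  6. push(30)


push(30) -> [30]
push(1) -> [30, 1]
push(10) -> [30, 1, 10]
pop()->10, [30, 1]
peek()->1
push(30) -> [30, 1, 30]

Final stack: [30, 1, 30]


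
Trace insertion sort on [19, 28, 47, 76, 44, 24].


Initial: [19, 28, 47, 76, 44, 24]
Insert 28: [19, 28, 47, 76, 44, 24]
Insert 47: [19, 28, 47, 76, 44, 24]
Insert 76: [19, 28, 47, 76, 44, 24]
Insert 44: [19, 28, 44, 47, 76, 24]
Insert 24: [19, 24, 28, 44, 47, 76]

Sorted: [19, 24, 28, 44, 47, 76]


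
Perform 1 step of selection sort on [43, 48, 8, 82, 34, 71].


Initial: [43, 48, 8, 82, 34, 71]
Step 1: min=8 at 2
  Swap: [8, 48, 43, 82, 34, 71]

After 1 step: [8, 48, 43, 82, 34, 71]


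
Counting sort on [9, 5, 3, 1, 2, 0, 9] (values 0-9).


Input: [9, 5, 3, 1, 2, 0, 9]
Counts: [1, 1, 1, 1, 0, 1, 0, 0, 0, 2]

Sorted: [0, 1, 2, 3, 5, 9, 9]


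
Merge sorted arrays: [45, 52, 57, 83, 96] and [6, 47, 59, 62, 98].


Take 6 from B
Take 45 from A
Take 47 from B
Take 52 from A
Take 57 from A
Take 59 from B
Take 62 from B
Take 83 from A
Take 96 from A

Merged: [6, 45, 47, 52, 57, 59, 62, 83, 96, 98]


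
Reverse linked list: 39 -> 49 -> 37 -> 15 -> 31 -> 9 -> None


Step 1: curr=39, set curr.next=prev(None) | reversed so far: 39
Step 2: curr=49, set curr.next=prev(39) | reversed so far: 49 -> 39
Step 3: curr=37, set curr.next=prev(49) | reversed so far: 37 -> 49 -> 39
Step 4: curr=15, set curr.next=prev(37) | reversed so far: 15 -> 37 -> 49 -> 39
Step 5: curr=31, set curr.next=prev(15) | reversed so far: 31 -> 15 -> 37 -> 49 -> 39
Step 6: curr=9, set curr.next=prev(31) | reversed so far: 9 -> 31 -> 15 -> 37 -> 49 -> 39

9 -> 31 -> 15 -> 37 -> 49 -> 39 -> None


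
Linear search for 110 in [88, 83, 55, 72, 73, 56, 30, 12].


i=0: 88!=110
i=1: 83!=110
i=2: 55!=110
i=3: 72!=110
i=4: 73!=110
i=5: 56!=110
i=6: 30!=110
i=7: 12!=110

Not found, 8 comps


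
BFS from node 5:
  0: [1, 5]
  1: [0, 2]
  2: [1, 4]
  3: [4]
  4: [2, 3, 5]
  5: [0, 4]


Visit 5, enqueue [0, 4]
Visit 0, enqueue [1]
Visit 4, enqueue [2, 3]
Visit 1, enqueue []
Visit 2, enqueue []
Visit 3, enqueue []

BFS order: [5, 0, 4, 1, 2, 3]


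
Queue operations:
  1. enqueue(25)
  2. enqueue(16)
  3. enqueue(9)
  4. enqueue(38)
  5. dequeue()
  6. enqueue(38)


enqueue(25) -> [25]
enqueue(16) -> [25, 16]
enqueue(9) -> [25, 16, 9]
enqueue(38) -> [25, 16, 9, 38]
dequeue()->25, [16, 9, 38]
enqueue(38) -> [16, 9, 38, 38]

Final queue: [16, 9, 38, 38]
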